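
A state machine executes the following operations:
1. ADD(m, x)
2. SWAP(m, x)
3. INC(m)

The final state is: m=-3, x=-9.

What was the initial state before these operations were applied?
m=-5, x=-4

Working backwards:
Final state: m=-3, x=-9
Before step 3 (INC(m)): m=-4, x=-9
Before step 2 (SWAP(m, x)): m=-9, x=-4
Before step 1 (ADD(m, x)): m=-5, x=-4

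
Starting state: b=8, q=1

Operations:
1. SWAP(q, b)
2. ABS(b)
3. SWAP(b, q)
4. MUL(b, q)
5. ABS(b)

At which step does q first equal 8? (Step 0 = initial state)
Step 1

Tracing q:
Initial: q = 1
After step 1: q = 8 ← first occurrence
After step 2: q = 8
After step 3: q = 1
After step 4: q = 1
After step 5: q = 1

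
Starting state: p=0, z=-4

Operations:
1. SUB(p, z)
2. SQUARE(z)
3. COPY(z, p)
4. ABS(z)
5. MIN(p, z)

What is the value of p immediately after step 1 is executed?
p = 4

Tracing p through execution:
Initial: p = 0
After step 1 (SUB(p, z)): p = 4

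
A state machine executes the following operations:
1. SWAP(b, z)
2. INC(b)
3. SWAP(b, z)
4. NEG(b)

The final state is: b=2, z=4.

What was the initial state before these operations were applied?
b=-2, z=3

Working backwards:
Final state: b=2, z=4
Before step 4 (NEG(b)): b=-2, z=4
Before step 3 (SWAP(b, z)): b=4, z=-2
Before step 2 (INC(b)): b=3, z=-2
Before step 1 (SWAP(b, z)): b=-2, z=3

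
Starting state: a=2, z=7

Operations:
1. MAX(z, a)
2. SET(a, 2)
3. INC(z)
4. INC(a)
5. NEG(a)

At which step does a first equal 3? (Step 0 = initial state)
Step 4

Tracing a:
Initial: a = 2
After step 1: a = 2
After step 2: a = 2
After step 3: a = 2
After step 4: a = 3 ← first occurrence
After step 5: a = -3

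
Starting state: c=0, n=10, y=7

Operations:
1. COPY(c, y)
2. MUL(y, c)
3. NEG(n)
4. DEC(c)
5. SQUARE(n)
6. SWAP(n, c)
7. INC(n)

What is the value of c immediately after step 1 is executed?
c = 7

Tracing c through execution:
Initial: c = 0
After step 1 (COPY(c, y)): c = 7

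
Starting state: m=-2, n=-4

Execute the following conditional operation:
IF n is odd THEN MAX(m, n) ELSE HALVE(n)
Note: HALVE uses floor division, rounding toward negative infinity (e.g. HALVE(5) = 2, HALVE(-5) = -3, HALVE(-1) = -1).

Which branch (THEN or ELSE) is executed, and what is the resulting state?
Branch: ELSE, Final state: m=-2, n=-2

Evaluating condition: n is odd
Condition is False, so ELSE branch executes
After HALVE(n): m=-2, n=-2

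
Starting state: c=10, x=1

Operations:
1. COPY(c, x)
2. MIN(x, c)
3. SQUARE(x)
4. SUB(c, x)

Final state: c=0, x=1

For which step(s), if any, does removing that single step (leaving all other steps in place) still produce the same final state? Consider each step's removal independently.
Step(s) 2, 3

Testing removal of each single step:
Without step 1: final = c=9, x=1 (different)
Without step 2: final = c=0, x=1 (same)
Without step 3: final = c=0, x=1 (same)
Without step 4: final = c=1, x=1 (different)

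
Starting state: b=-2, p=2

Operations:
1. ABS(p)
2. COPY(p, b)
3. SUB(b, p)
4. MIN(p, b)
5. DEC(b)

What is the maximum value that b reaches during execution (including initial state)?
0

Values of b at each step:
Initial: b = -2
After step 1: b = -2
After step 2: b = -2
After step 3: b = 0 ← maximum
After step 4: b = 0
After step 5: b = -1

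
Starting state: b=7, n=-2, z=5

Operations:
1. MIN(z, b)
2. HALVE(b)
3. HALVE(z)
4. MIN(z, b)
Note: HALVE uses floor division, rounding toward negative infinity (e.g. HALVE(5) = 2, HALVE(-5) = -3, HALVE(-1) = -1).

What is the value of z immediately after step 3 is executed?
z = 2

Tracing z through execution:
Initial: z = 5
After step 1 (MIN(z, b)): z = 5
After step 2 (HALVE(b)): z = 5
After step 3 (HALVE(z)): z = 2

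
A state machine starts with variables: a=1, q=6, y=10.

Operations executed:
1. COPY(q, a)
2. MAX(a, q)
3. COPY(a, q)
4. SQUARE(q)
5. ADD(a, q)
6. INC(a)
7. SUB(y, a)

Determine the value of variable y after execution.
y = 7

Tracing execution:
Step 1: COPY(q, a) → y = 10
Step 2: MAX(a, q) → y = 10
Step 3: COPY(a, q) → y = 10
Step 4: SQUARE(q) → y = 10
Step 5: ADD(a, q) → y = 10
Step 6: INC(a) → y = 10
Step 7: SUB(y, a) → y = 7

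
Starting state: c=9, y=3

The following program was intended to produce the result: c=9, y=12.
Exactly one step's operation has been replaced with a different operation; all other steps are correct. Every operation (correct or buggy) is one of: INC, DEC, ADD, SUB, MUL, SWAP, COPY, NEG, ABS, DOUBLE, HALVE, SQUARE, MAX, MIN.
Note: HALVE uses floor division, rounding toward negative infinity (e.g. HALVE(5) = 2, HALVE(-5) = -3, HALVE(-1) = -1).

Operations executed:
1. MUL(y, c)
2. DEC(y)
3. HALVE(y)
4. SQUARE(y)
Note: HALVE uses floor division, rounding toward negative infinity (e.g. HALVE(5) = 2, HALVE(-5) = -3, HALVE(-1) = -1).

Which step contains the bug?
Step 4

Trace with buggy code:
Initial: c=9, y=3
After step 1: c=9, y=27
After step 2: c=9, y=26
After step 3: c=9, y=13
After step 4: c=9, y=169
Actual final c=9, y=169 ≠ expected c=9, y=12.
Step 4 is the only position where a single-operation replacement can produce the expected result.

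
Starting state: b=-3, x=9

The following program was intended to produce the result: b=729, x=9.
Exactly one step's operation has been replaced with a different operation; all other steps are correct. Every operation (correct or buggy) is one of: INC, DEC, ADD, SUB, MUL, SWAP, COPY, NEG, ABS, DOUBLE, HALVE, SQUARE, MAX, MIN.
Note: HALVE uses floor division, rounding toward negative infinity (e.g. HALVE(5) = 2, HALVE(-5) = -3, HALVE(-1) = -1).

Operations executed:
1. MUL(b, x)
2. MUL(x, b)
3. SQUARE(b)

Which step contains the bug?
Step 2

Trace with buggy code:
Initial: b=-3, x=9
After step 1: b=-27, x=9
After step 2: b=-27, x=-243
After step 3: b=729, x=-243
Actual final b=729, x=-243 ≠ expected b=729, x=9.
Step 2 is the only position where a single-operation replacement can produce the expected result.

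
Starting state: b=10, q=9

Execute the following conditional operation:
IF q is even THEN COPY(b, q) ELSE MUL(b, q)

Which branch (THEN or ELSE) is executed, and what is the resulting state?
Branch: ELSE, Final state: b=90, q=9

Evaluating condition: q is even
Condition is False, so ELSE branch executes
After MUL(b, q): b=90, q=9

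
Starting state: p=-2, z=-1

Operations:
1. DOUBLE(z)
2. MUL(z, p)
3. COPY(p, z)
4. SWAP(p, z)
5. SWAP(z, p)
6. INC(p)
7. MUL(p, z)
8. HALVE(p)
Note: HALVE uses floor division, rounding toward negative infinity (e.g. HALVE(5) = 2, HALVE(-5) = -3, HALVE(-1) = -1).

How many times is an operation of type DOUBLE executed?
1

Counting DOUBLE operations:
Step 1: DOUBLE(z) ← DOUBLE
Total: 1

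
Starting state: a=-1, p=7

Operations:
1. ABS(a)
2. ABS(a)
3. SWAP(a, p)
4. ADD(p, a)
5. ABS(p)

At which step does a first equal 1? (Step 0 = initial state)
Step 1

Tracing a:
Initial: a = -1
After step 1: a = 1 ← first occurrence
After step 2: a = 1
After step 3: a = 7
After step 4: a = 7
After step 5: a = 7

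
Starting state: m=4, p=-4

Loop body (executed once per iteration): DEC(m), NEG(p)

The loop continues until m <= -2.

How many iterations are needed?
6

Tracing iterations:
Initial: m=4, p=-4
After iteration 1: m=3, p=4
After iteration 2: m=2, p=-4
After iteration 3: m=1, p=4
After iteration 4: m=0, p=-4
After iteration 5: m=-1, p=4
After iteration 6: m=-2, p=-4
m <= -2 now holds, so the loop exits after 6 iterations.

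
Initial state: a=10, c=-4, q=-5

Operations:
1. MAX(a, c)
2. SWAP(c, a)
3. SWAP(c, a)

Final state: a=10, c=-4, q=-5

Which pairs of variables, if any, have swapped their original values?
None

Comparing initial and final values:
a: 10 → 10
c: -4 → -4
q: -5 → -5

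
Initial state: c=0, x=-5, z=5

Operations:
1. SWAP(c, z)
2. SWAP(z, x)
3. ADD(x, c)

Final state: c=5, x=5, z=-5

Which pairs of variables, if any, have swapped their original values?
(x, z)

Comparing initial and final values:
x: -5 → 5
z: 5 → -5
c: 0 → 5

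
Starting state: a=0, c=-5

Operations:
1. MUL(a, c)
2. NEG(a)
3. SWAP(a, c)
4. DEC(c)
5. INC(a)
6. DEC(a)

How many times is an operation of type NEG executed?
1

Counting NEG operations:
Step 2: NEG(a) ← NEG
Total: 1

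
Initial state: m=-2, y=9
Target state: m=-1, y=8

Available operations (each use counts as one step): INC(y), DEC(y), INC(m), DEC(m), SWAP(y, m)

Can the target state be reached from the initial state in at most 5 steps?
Yes

Path (2 steps): DEC(y) → INC(m)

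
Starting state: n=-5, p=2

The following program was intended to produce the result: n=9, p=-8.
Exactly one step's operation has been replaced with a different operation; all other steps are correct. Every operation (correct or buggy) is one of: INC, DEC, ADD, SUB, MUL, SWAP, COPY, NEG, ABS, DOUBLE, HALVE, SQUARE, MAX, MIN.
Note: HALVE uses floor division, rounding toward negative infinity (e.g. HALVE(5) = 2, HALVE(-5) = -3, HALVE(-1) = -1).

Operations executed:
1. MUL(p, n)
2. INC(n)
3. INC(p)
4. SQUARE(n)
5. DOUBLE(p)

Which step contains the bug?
Step 1

Trace with buggy code:
Initial: n=-5, p=2
After step 1: n=-5, p=-10
After step 2: n=-4, p=-10
After step 3: n=-4, p=-9
After step 4: n=16, p=-9
After step 5: n=16, p=-18
Actual final n=16, p=-18 ≠ expected n=9, p=-8.
Step 1 is the only position where a single-operation replacement can produce the expected result.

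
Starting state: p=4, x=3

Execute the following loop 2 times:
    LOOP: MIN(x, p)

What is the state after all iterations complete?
p=4, x=3

Iteration trace:
Start: p=4, x=3
After iteration 1: p=4, x=3
After iteration 2: p=4, x=3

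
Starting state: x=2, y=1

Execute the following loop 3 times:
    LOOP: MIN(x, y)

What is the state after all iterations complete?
x=1, y=1

Iteration trace:
Start: x=2, y=1
After iteration 1: x=1, y=1
After iteration 2: x=1, y=1
After iteration 3: x=1, y=1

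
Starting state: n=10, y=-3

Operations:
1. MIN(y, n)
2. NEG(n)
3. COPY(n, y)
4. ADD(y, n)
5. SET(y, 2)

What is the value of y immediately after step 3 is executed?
y = -3

Tracing y through execution:
Initial: y = -3
After step 1 (MIN(y, n)): y = -3
After step 2 (NEG(n)): y = -3
After step 3 (COPY(n, y)): y = -3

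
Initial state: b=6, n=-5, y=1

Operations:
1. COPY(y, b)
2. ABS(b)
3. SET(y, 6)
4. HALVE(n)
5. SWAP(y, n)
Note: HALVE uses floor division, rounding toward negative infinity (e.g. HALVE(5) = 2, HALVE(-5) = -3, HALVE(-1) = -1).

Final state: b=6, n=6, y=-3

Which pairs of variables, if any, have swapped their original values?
None

Comparing initial and final values:
y: 1 → -3
n: -5 → 6
b: 6 → 6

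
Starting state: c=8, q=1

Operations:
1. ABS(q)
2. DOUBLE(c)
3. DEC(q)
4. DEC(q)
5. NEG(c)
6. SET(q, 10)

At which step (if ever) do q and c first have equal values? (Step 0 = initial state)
Never

q and c never become equal during execution.

Comparing values at each step:
Initial: q=1, c=8
After step 1: q=1, c=8
After step 2: q=1, c=16
After step 3: q=0, c=16
After step 4: q=-1, c=16
After step 5: q=-1, c=-16
After step 6: q=10, c=-16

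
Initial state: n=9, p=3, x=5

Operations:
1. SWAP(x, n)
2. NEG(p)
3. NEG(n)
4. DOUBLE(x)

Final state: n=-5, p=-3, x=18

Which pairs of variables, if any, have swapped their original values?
None

Comparing initial and final values:
n: 9 → -5
x: 5 → 18
p: 3 → -3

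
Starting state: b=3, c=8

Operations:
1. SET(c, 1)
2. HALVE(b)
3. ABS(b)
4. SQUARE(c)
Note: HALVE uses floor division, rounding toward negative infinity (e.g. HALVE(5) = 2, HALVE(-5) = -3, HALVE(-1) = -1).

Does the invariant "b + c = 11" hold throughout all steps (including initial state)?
No, violated after step 1

The invariant is violated after step 1.

State at each step:
Initial: b=3, c=8
After step 1: b=3, c=1
After step 2: b=1, c=1
After step 3: b=1, c=1
After step 4: b=1, c=1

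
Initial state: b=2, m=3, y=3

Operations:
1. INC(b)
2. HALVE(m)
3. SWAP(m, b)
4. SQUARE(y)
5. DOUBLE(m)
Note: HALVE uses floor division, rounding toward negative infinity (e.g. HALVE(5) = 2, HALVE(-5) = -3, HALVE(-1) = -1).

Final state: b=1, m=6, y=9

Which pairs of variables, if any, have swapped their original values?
None

Comparing initial and final values:
b: 2 → 1
y: 3 → 9
m: 3 → 6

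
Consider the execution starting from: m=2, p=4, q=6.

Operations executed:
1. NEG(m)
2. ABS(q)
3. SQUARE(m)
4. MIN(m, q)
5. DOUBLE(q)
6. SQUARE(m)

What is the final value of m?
m = 16

Tracing execution:
Step 1: NEG(m) → m = -2
Step 2: ABS(q) → m = -2
Step 3: SQUARE(m) → m = 4
Step 4: MIN(m, q) → m = 4
Step 5: DOUBLE(q) → m = 4
Step 6: SQUARE(m) → m = 16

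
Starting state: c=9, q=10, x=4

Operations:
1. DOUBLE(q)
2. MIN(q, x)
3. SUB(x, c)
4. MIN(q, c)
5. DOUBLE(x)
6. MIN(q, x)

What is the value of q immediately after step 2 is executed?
q = 4

Tracing q through execution:
Initial: q = 10
After step 1 (DOUBLE(q)): q = 20
After step 2 (MIN(q, x)): q = 4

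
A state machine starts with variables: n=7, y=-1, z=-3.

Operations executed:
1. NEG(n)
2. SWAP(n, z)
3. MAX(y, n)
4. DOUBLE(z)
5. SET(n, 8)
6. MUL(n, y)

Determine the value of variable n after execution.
n = -8

Tracing execution:
Step 1: NEG(n) → n = -7
Step 2: SWAP(n, z) → n = -3
Step 3: MAX(y, n) → n = -3
Step 4: DOUBLE(z) → n = -3
Step 5: SET(n, 8) → n = 8
Step 6: MUL(n, y) → n = -8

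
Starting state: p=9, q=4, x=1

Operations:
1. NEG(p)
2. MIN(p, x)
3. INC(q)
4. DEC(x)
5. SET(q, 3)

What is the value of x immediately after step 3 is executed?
x = 1

Tracing x through execution:
Initial: x = 1
After step 1 (NEG(p)): x = 1
After step 2 (MIN(p, x)): x = 1
After step 3 (INC(q)): x = 1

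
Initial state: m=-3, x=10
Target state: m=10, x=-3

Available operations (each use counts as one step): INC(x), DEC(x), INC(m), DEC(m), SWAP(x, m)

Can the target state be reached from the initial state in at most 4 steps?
Yes

Path (1 step): SWAP(x, m)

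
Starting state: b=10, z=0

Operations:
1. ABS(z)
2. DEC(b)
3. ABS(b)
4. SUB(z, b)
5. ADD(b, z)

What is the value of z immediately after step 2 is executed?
z = 0

Tracing z through execution:
Initial: z = 0
After step 1 (ABS(z)): z = 0
After step 2 (DEC(b)): z = 0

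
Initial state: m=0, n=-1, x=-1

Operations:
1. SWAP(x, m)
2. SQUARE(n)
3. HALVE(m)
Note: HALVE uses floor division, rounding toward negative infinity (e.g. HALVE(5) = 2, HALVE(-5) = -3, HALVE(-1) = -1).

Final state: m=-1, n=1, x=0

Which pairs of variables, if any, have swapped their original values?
(x, m)

Comparing initial and final values:
x: -1 → 0
m: 0 → -1
n: -1 → 1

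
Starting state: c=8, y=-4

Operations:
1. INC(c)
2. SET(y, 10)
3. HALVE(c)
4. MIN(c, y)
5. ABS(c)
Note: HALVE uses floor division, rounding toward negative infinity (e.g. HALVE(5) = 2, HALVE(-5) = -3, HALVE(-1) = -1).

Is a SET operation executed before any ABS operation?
Yes

First SET: step 2
First ABS: step 5
Since 2 < 5, SET comes first.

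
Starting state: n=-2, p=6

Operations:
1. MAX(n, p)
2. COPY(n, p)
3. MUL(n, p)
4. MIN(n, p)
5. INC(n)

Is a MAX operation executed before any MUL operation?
Yes

First MAX: step 1
First MUL: step 3
Since 1 < 3, MAX comes first.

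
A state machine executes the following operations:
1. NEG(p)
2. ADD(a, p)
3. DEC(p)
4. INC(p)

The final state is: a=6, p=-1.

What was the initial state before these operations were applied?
a=7, p=1

Working backwards:
Final state: a=6, p=-1
Before step 4 (INC(p)): a=6, p=-2
Before step 3 (DEC(p)): a=6, p=-1
Before step 2 (ADD(a, p)): a=7, p=-1
Before step 1 (NEG(p)): a=7, p=1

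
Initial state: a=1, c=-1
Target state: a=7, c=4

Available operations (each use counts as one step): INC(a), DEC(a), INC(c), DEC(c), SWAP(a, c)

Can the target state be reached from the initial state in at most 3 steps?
No

The target state cannot be reached within 3 steps.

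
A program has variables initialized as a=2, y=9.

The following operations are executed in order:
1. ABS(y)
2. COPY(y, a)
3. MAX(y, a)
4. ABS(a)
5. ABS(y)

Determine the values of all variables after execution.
{a: 2, y: 2}

Step-by-step execution:
Initial: a=2, y=9
After step 1 (ABS(y)): a=2, y=9
After step 2 (COPY(y, a)): a=2, y=2
After step 3 (MAX(y, a)): a=2, y=2
After step 4 (ABS(a)): a=2, y=2
After step 5 (ABS(y)): a=2, y=2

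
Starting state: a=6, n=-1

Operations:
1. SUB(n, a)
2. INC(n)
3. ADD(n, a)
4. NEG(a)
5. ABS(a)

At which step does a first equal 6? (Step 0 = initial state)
Step 0

Tracing a:
Initial: a = 6 ← first occurrence
After step 1: a = 6
After step 2: a = 6
After step 3: a = 6
After step 4: a = -6
After step 5: a = 6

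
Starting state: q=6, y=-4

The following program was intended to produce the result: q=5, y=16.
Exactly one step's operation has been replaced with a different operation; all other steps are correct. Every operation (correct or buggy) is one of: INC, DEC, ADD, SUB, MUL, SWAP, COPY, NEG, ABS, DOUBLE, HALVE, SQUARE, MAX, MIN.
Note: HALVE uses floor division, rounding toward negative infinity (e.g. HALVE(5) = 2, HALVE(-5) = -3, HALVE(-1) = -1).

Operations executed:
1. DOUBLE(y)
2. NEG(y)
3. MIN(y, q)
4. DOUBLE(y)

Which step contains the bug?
Step 3

Trace with buggy code:
Initial: q=6, y=-4
After step 1: q=6, y=-8
After step 2: q=6, y=8
After step 3: q=6, y=6
After step 4: q=6, y=12
Actual final q=6, y=12 ≠ expected q=5, y=16.
Step 3 is the only position where a single-operation replacement can produce the expected result.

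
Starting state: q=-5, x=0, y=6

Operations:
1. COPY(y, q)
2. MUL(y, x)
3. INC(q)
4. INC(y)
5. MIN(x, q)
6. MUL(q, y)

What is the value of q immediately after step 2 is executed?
q = -5

Tracing q through execution:
Initial: q = -5
After step 1 (COPY(y, q)): q = -5
After step 2 (MUL(y, x)): q = -5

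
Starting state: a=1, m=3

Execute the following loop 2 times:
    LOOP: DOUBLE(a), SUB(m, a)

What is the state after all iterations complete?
a=4, m=-3

Iteration trace:
Start: a=1, m=3
After iteration 1: a=2, m=1
After iteration 2: a=4, m=-3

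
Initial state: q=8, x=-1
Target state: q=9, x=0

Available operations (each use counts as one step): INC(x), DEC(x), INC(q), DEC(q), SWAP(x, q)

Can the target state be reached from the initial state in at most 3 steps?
Yes

Path (2 steps): INC(x) → INC(q)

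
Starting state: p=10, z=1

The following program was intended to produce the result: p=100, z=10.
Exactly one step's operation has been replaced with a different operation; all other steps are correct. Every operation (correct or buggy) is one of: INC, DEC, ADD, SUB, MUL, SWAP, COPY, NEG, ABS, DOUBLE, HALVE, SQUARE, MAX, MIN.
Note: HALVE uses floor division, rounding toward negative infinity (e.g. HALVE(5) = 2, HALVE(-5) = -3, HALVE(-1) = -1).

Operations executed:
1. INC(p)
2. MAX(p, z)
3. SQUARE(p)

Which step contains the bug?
Step 1

Trace with buggy code:
Initial: p=10, z=1
After step 1: p=11, z=1
After step 2: p=11, z=1
After step 3: p=121, z=1
Actual final p=121, z=1 ≠ expected p=100, z=10.
Step 1 is the only position where a single-operation replacement can produce the expected result.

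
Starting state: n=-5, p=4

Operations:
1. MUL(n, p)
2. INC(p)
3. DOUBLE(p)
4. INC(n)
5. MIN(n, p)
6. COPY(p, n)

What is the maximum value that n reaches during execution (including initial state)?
-5

Values of n at each step:
Initial: n = -5 ← maximum
After step 1: n = -20
After step 2: n = -20
After step 3: n = -20
After step 4: n = -19
After step 5: n = -19
After step 6: n = -19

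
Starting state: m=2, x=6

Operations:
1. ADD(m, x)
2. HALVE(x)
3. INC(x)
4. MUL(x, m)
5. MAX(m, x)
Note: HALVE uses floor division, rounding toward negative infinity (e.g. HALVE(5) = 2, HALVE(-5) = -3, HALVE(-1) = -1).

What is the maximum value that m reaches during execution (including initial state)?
32

Values of m at each step:
Initial: m = 2
After step 1: m = 8
After step 2: m = 8
After step 3: m = 8
After step 4: m = 8
After step 5: m = 32 ← maximum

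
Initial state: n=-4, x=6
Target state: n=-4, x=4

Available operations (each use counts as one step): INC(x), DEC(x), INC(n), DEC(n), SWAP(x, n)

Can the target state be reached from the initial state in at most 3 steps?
Yes

Path (2 steps): DEC(x) → DEC(x)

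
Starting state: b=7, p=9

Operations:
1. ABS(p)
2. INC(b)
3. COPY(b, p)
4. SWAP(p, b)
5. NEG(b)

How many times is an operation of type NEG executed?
1

Counting NEG operations:
Step 5: NEG(b) ← NEG
Total: 1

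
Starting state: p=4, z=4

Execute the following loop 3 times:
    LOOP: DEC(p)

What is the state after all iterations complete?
p=1, z=4

Iteration trace:
Start: p=4, z=4
After iteration 1: p=3, z=4
After iteration 2: p=2, z=4
After iteration 3: p=1, z=4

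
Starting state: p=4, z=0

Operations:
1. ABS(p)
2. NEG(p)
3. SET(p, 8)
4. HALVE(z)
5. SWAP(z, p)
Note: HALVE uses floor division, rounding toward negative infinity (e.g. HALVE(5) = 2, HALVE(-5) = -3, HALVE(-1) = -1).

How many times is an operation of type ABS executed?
1

Counting ABS operations:
Step 1: ABS(p) ← ABS
Total: 1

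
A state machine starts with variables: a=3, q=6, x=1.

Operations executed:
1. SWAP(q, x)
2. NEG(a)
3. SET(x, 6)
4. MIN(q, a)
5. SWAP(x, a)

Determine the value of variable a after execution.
a = 6

Tracing execution:
Step 1: SWAP(q, x) → a = 3
Step 2: NEG(a) → a = -3
Step 3: SET(x, 6) → a = -3
Step 4: MIN(q, a) → a = -3
Step 5: SWAP(x, a) → a = 6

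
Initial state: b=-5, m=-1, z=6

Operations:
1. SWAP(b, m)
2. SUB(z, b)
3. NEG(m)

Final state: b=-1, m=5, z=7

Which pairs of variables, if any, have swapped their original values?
None

Comparing initial and final values:
m: -1 → 5
b: -5 → -1
z: 6 → 7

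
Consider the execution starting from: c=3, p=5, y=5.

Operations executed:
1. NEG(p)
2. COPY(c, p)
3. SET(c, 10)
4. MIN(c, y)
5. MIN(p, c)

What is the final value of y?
y = 5

Tracing execution:
Step 1: NEG(p) → y = 5
Step 2: COPY(c, p) → y = 5
Step 3: SET(c, 10) → y = 5
Step 4: MIN(c, y) → y = 5
Step 5: MIN(p, c) → y = 5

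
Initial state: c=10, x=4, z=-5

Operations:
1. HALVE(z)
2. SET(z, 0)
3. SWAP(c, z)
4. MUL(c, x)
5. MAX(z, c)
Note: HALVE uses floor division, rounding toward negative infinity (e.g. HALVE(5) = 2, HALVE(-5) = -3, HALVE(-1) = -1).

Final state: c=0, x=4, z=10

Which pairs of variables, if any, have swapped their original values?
None

Comparing initial and final values:
z: -5 → 10
c: 10 → 0
x: 4 → 4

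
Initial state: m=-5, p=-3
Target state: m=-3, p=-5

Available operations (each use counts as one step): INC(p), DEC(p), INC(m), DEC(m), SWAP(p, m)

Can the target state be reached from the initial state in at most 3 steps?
Yes

Path (1 step): SWAP(p, m)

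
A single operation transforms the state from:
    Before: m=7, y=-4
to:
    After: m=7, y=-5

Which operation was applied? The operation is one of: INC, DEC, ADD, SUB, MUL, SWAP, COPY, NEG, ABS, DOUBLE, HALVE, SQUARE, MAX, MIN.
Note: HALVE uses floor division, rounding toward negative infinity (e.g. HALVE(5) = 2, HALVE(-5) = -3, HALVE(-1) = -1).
DEC(y)

Analyzing the change:
Before: m=7, y=-4
After: m=7, y=-5
Variable y changed from -4 to -5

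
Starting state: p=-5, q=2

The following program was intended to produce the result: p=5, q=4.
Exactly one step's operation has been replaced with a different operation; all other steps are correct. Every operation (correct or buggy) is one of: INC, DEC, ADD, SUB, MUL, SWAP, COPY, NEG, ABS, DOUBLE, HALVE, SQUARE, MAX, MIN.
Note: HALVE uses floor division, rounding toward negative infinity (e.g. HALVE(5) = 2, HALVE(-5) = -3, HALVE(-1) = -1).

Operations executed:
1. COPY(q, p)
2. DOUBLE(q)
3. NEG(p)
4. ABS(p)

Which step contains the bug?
Step 1

Trace with buggy code:
Initial: p=-5, q=2
After step 1: p=-5, q=-5
After step 2: p=-5, q=-10
After step 3: p=5, q=-10
After step 4: p=5, q=-10
Actual final p=5, q=-10 ≠ expected p=5, q=4.
Step 1 is the only position where a single-operation replacement can produce the expected result.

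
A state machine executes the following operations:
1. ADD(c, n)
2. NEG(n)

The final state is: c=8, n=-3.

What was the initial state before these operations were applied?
c=5, n=3

Working backwards:
Final state: c=8, n=-3
Before step 2 (NEG(n)): c=8, n=3
Before step 1 (ADD(c, n)): c=5, n=3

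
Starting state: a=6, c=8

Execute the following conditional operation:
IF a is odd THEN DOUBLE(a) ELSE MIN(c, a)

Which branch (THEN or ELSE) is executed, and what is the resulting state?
Branch: ELSE, Final state: a=6, c=6

Evaluating condition: a is odd
Condition is False, so ELSE branch executes
After MIN(c, a): a=6, c=6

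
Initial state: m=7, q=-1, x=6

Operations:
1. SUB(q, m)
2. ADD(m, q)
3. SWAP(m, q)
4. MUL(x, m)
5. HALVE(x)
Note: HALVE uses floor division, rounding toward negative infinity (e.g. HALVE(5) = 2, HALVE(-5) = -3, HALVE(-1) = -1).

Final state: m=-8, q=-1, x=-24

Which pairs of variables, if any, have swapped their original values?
None

Comparing initial and final values:
x: 6 → -24
m: 7 → -8
q: -1 → -1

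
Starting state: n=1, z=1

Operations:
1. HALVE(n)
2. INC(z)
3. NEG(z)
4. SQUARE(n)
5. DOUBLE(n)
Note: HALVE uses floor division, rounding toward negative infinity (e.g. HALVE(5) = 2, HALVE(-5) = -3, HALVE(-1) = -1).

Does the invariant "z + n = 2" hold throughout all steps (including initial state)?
No, violated after step 1

The invariant is violated after step 1.

State at each step:
Initial: n=1, z=1
After step 1: n=0, z=1
After step 2: n=0, z=2
After step 3: n=0, z=-2
After step 4: n=0, z=-2
After step 5: n=0, z=-2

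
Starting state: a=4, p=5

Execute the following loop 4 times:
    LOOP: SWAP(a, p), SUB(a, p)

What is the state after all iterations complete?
a=5, p=-2

Iteration trace:
Start: a=4, p=5
After iteration 1: a=1, p=4
After iteration 2: a=3, p=1
After iteration 3: a=-2, p=3
After iteration 4: a=5, p=-2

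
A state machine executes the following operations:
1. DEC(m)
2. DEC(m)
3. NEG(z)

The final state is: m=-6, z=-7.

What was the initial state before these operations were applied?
m=-4, z=7

Working backwards:
Final state: m=-6, z=-7
Before step 3 (NEG(z)): m=-6, z=7
Before step 2 (DEC(m)): m=-5, z=7
Before step 1 (DEC(m)): m=-4, z=7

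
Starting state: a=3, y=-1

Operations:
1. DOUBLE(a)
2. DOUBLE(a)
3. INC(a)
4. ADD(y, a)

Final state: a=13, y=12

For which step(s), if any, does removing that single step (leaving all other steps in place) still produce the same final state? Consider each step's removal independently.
None - removing any single step changes the final result

Testing removal of each single step:
Without step 1: final = a=7, y=6 (different)
Without step 2: final = a=7, y=6 (different)
Without step 3: final = a=12, y=11 (different)
Without step 4: final = a=13, y=-1 (different)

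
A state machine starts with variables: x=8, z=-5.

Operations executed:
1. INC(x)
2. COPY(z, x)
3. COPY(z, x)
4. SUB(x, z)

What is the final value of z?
z = 9

Tracing execution:
Step 1: INC(x) → z = -5
Step 2: COPY(z, x) → z = 9
Step 3: COPY(z, x) → z = 9
Step 4: SUB(x, z) → z = 9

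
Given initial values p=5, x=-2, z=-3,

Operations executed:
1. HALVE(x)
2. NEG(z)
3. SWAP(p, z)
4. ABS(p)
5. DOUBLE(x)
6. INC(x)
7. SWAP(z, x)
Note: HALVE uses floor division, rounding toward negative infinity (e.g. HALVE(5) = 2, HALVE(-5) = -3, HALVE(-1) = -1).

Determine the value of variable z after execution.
z = -1

Tracing execution:
Step 1: HALVE(x) → z = -3
Step 2: NEG(z) → z = 3
Step 3: SWAP(p, z) → z = 5
Step 4: ABS(p) → z = 5
Step 5: DOUBLE(x) → z = 5
Step 6: INC(x) → z = 5
Step 7: SWAP(z, x) → z = -1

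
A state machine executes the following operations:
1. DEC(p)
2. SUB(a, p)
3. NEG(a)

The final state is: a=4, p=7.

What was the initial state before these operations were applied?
a=3, p=8

Working backwards:
Final state: a=4, p=7
Before step 3 (NEG(a)): a=-4, p=7
Before step 2 (SUB(a, p)): a=3, p=7
Before step 1 (DEC(p)): a=3, p=8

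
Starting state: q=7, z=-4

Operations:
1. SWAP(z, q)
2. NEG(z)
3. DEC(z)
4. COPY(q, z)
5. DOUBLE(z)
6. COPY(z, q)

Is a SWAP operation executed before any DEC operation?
Yes

First SWAP: step 1
First DEC: step 3
Since 1 < 3, SWAP comes first.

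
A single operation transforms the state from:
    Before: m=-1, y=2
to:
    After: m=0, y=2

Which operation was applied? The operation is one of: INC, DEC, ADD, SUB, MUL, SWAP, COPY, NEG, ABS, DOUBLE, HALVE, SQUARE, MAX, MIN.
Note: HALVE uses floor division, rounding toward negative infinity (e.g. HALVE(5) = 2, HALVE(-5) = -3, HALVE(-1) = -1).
INC(m)

Analyzing the change:
Before: m=-1, y=2
After: m=0, y=2
Variable m changed from -1 to 0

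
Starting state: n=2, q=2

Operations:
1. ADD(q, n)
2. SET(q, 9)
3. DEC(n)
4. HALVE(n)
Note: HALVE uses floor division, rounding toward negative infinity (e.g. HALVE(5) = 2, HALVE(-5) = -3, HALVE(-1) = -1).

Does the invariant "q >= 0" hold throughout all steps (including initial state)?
Yes

The invariant holds at every step.

State at each step:
Initial: n=2, q=2
After step 1: n=2, q=4
After step 2: n=2, q=9
After step 3: n=1, q=9
After step 4: n=0, q=9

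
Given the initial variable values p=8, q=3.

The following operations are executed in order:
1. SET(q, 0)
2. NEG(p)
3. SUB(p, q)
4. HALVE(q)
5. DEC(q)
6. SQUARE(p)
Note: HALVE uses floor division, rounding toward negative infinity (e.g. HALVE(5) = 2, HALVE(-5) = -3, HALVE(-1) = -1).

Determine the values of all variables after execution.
{p: 64, q: -1}

Step-by-step execution:
Initial: p=8, q=3
After step 1 (SET(q, 0)): p=8, q=0
After step 2 (NEG(p)): p=-8, q=0
After step 3 (SUB(p, q)): p=-8, q=0
After step 4 (HALVE(q)): p=-8, q=0
After step 5 (DEC(q)): p=-8, q=-1
After step 6 (SQUARE(p)): p=64, q=-1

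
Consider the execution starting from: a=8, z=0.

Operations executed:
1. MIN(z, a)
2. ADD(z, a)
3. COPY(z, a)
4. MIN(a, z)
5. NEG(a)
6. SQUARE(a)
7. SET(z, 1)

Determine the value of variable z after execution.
z = 1

Tracing execution:
Step 1: MIN(z, a) → z = 0
Step 2: ADD(z, a) → z = 8
Step 3: COPY(z, a) → z = 8
Step 4: MIN(a, z) → z = 8
Step 5: NEG(a) → z = 8
Step 6: SQUARE(a) → z = 8
Step 7: SET(z, 1) → z = 1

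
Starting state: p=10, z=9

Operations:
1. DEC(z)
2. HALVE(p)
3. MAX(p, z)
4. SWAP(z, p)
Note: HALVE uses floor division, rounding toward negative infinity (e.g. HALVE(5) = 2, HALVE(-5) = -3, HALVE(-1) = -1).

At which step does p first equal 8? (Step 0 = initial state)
Step 3

Tracing p:
Initial: p = 10
After step 1: p = 10
After step 2: p = 5
After step 3: p = 8 ← first occurrence
After step 4: p = 8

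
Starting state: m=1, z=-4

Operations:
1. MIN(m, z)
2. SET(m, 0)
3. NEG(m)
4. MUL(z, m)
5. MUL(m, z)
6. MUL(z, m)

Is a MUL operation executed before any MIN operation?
No

First MUL: step 4
First MIN: step 1
Since 4 > 1, MIN comes first.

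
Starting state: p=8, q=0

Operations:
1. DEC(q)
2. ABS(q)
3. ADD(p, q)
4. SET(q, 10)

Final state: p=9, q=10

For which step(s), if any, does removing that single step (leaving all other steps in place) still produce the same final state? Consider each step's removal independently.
None - removing any single step changes the final result

Testing removal of each single step:
Without step 1: final = p=8, q=10 (different)
Without step 2: final = p=7, q=10 (different)
Without step 3: final = p=8, q=10 (different)
Without step 4: final = p=9, q=1 (different)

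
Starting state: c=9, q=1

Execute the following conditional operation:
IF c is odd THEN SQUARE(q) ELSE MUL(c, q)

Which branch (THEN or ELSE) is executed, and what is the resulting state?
Branch: THEN, Final state: c=9, q=1

Evaluating condition: c is odd
Condition is True, so THEN branch executes
After SQUARE(q): c=9, q=1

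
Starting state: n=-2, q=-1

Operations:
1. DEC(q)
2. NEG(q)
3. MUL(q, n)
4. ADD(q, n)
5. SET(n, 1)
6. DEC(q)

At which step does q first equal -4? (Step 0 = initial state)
Step 3

Tracing q:
Initial: q = -1
After step 1: q = -2
After step 2: q = 2
After step 3: q = -4 ← first occurrence
After step 4: q = -6
After step 5: q = -6
After step 6: q = -7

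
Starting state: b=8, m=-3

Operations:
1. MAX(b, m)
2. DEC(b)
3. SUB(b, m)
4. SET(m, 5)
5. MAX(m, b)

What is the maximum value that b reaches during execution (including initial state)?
10

Values of b at each step:
Initial: b = 8
After step 1: b = 8
After step 2: b = 7
After step 3: b = 10 ← maximum
After step 4: b = 10
After step 5: b = 10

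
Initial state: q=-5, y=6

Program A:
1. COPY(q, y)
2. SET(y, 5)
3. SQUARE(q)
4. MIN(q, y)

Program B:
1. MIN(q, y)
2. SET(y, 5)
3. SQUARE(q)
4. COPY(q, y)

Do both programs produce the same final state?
Yes

Program A final state: q=5, y=5
Program B final state: q=5, y=5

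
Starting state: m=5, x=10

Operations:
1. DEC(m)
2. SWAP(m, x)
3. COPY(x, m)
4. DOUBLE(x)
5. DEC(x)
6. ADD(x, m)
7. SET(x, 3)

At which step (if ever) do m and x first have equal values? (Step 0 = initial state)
Step 3

m and x first become equal after step 3.

Comparing values at each step:
Initial: m=5, x=10
After step 1: m=4, x=10
After step 2: m=10, x=4
After step 3: m=10, x=10 ← equal!
After step 4: m=10, x=20
After step 5: m=10, x=19
After step 6: m=10, x=29
After step 7: m=10, x=3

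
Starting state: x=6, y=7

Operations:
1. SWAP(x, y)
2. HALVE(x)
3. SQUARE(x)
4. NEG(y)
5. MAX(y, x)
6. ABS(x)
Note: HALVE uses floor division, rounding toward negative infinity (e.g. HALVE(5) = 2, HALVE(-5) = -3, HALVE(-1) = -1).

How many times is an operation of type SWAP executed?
1

Counting SWAP operations:
Step 1: SWAP(x, y) ← SWAP
Total: 1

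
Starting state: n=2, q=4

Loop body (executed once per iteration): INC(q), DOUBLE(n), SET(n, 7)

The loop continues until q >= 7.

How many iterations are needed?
3

Tracing iterations:
Initial: n=2, q=4
After iteration 1: n=7, q=5
After iteration 2: n=7, q=6
After iteration 3: n=7, q=7
q >= 7 now holds, so the loop exits after 3 iterations.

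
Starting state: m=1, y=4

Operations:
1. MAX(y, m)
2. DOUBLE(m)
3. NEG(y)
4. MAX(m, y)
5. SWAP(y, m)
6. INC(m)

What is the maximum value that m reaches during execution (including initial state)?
2

Values of m at each step:
Initial: m = 1
After step 1: m = 1
After step 2: m = 2 ← maximum
After step 3: m = 2
After step 4: m = 2
After step 5: m = -4
After step 6: m = -3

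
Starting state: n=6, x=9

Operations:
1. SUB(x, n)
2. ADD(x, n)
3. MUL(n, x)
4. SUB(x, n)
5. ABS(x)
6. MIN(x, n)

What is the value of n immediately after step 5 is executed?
n = 54

Tracing n through execution:
Initial: n = 6
After step 1 (SUB(x, n)): n = 6
After step 2 (ADD(x, n)): n = 6
After step 3 (MUL(n, x)): n = 54
After step 4 (SUB(x, n)): n = 54
After step 5 (ABS(x)): n = 54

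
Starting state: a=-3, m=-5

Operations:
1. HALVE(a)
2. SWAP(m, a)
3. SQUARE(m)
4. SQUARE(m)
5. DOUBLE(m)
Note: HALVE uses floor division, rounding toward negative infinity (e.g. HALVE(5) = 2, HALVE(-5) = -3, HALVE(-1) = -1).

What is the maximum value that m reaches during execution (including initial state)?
32

Values of m at each step:
Initial: m = -5
After step 1: m = -5
After step 2: m = -2
After step 3: m = 4
After step 4: m = 16
After step 5: m = 32 ← maximum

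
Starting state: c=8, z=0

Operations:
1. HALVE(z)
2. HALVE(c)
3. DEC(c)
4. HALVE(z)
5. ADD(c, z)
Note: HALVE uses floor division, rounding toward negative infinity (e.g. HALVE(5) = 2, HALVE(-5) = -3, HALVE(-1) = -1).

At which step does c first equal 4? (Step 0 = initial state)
Step 2

Tracing c:
Initial: c = 8
After step 1: c = 8
After step 2: c = 4 ← first occurrence
After step 3: c = 3
After step 4: c = 3
After step 5: c = 3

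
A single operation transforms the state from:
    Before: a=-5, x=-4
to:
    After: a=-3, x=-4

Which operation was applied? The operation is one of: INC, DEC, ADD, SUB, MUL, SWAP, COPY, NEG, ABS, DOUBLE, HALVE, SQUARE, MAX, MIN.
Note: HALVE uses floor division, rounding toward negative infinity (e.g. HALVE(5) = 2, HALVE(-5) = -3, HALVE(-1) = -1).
HALVE(a)

Analyzing the change:
Before: a=-5, x=-4
After: a=-3, x=-4
Variable a changed from -5 to -3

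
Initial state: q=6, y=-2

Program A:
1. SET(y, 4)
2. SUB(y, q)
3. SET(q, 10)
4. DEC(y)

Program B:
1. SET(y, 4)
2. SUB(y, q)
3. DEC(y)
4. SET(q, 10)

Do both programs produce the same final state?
Yes

Program A final state: q=10, y=-3
Program B final state: q=10, y=-3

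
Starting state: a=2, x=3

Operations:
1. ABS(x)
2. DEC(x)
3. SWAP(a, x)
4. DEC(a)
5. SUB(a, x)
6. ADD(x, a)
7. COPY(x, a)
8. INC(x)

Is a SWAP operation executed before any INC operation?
Yes

First SWAP: step 3
First INC: step 8
Since 3 < 8, SWAP comes first.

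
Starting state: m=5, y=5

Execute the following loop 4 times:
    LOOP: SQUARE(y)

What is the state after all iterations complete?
m=5, y=152587890625

Iteration trace:
Start: m=5, y=5
After iteration 1: m=5, y=25
After iteration 2: m=5, y=625
After iteration 3: m=5, y=390625
After iteration 4: m=5, y=152587890625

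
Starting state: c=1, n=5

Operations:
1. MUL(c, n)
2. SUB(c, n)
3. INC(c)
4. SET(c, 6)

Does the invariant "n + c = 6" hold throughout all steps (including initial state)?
No, violated after step 1

The invariant is violated after step 1.

State at each step:
Initial: c=1, n=5
After step 1: c=5, n=5
After step 2: c=0, n=5
After step 3: c=1, n=5
After step 4: c=6, n=5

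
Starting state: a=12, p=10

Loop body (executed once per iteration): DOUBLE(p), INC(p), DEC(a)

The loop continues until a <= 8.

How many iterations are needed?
4

Tracing iterations:
Initial: a=12, p=10
After iteration 1: a=11, p=21
After iteration 2: a=10, p=43
After iteration 3: a=9, p=87
After iteration 4: a=8, p=175
a <= 8 now holds, so the loop exits after 4 iterations.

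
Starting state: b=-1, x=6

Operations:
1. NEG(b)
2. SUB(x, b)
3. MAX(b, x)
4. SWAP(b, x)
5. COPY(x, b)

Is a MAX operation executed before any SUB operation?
No

First MAX: step 3
First SUB: step 2
Since 3 > 2, SUB comes first.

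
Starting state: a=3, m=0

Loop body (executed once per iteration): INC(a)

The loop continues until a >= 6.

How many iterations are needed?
3

Tracing iterations:
Initial: a=3, m=0
After iteration 1: a=4, m=0
After iteration 2: a=5, m=0
After iteration 3: a=6, m=0
a >= 6 now holds, so the loop exits after 3 iterations.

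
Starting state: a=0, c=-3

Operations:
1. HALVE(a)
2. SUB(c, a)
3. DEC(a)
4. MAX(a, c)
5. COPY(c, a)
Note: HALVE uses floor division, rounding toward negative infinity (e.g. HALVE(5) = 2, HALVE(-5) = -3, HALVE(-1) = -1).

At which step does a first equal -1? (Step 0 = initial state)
Step 3

Tracing a:
Initial: a = 0
After step 1: a = 0
After step 2: a = 0
After step 3: a = -1 ← first occurrence
After step 4: a = -1
After step 5: a = -1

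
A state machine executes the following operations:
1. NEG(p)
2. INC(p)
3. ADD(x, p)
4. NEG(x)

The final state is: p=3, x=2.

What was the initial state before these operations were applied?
p=-2, x=-5

Working backwards:
Final state: p=3, x=2
Before step 4 (NEG(x)): p=3, x=-2
Before step 3 (ADD(x, p)): p=3, x=-5
Before step 2 (INC(p)): p=2, x=-5
Before step 1 (NEG(p)): p=-2, x=-5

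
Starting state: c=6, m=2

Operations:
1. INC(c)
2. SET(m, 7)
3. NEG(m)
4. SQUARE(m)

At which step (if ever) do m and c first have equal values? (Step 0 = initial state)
Step 2

m and c first become equal after step 2.

Comparing values at each step:
Initial: m=2, c=6
After step 1: m=2, c=7
After step 2: m=7, c=7 ← equal!
After step 3: m=-7, c=7
After step 4: m=49, c=7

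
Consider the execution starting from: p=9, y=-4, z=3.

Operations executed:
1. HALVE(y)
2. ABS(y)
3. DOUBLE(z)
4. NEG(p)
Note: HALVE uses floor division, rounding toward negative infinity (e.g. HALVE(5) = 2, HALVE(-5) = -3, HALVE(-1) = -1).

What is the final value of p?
p = -9

Tracing execution:
Step 1: HALVE(y) → p = 9
Step 2: ABS(y) → p = 9
Step 3: DOUBLE(z) → p = 9
Step 4: NEG(p) → p = -9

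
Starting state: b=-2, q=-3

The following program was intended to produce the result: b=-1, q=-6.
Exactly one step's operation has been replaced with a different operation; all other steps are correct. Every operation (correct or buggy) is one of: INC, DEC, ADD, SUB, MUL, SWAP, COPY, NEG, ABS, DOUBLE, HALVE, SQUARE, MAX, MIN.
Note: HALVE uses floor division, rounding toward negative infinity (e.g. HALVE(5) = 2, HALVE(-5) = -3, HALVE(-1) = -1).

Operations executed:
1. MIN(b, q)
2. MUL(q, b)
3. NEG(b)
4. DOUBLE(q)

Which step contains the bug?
Step 1

Trace with buggy code:
Initial: b=-2, q=-3
After step 1: b=-3, q=-3
After step 2: b=-3, q=9
After step 3: b=3, q=9
After step 4: b=3, q=18
Actual final b=3, q=18 ≠ expected b=-1, q=-6.
Step 1 is the only position where a single-operation replacement can produce the expected result.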